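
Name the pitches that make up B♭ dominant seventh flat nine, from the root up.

Root B♭, quality dominant seventh flat nine:
Root: B♭
Major 3rd (3rd): D
Perfect 5th (5th): F
Minor 7th (7th): A♭
Minor 9th (9th): C♭

B♭, D, F, A♭, C♭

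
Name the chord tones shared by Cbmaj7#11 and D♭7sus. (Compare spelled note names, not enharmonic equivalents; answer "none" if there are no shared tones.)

C♭ G♭

Cbmaj7#11: C♭ E♭ G♭ B♭ F
D♭7sus: D♭ G♭ A♭ C♭
Common to both → C♭, G♭.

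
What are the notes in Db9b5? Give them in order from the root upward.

Db, F, Abb, Cb, Eb

Db9b5 is a dominant ninth flat five built on Db.
- root: Db
- major 3rd: F
- diminished 5th: Abb
- minor 7th: Cb
- major 9th: Eb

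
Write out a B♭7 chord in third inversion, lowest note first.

In root position, B♭7 is Bb–D–F–Ab.
Third inversion puts the seventh (Ab) in the bass.

Ab, Bb, D, F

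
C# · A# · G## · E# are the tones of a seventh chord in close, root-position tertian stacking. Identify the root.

Arranged so that each adjacent pair is a third by letter name: A# – C# – E# – G##.
The bottom of that stack, A#, is the root (this is A# minor-major seventh).

A#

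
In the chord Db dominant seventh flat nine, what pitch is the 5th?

A-flat

Db dominant seventh flat nine is built on D-flat; its 5th is a perfect 5th above the root.
A fifth above D uses the letter A, and the perfect 5th above D-flat is A-flat.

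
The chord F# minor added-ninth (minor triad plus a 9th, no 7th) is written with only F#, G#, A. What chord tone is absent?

The full F# minor added-ninth chord is F#, A, C#, G#.
Comparing with the voicing, the perfect 5th (5th) — C# — is absent.

C#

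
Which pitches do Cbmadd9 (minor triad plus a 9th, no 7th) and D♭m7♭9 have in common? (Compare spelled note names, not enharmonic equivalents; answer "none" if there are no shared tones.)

Cbmadd9 = Cb, Ebb, Gb, Db.
D♭m7♭9 = Db, Fb, Ab, Cb, Ebb.
Shared: Cb, Ebb, Db.

Cb – Ebb – Db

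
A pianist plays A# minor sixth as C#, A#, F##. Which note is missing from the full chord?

A# minor sixth = A#, C#, E#, F##. The voicing lacks the 5th (perfect 5th), E#.

E#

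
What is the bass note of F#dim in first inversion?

F#dim in root position is F#–A–C.
First inversion places the third in the bass, which is A.

A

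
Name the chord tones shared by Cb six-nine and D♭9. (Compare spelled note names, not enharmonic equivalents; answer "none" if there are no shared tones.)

Cb  Eb  Ab  Db

Cb six-nine = Cb, Eb, Gb, Ab, Db.
D♭9 = Db, F, Ab, Cb, Eb.
Shared: Cb, Eb, Ab, Db.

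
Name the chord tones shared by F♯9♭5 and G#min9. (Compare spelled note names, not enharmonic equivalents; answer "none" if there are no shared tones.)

F♯9♭5: F♯ A♯ C E G♯
G#min9: G♯ B D♯ F♯ A♯
Common to both → F♯, A♯, G♯.

F♯ – A♯ – G♯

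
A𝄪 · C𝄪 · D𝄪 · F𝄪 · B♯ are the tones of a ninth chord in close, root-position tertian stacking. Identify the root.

Stacking in thirds gives B♯ – D𝄪 – F𝄪 – A𝄪 – C𝄪, so B♯ is the root — B♯ major ninth.

B♯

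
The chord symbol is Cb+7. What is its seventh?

Cb+7 is built on C♭; its 7th is a minor 7th above the root.
A seventh above C uses the letter B, and the minor 7th above C♭ is B𝄫.

B𝄫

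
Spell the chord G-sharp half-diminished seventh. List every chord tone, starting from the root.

G-sharp half-diminished seventh is a half-diminished seventh built on G-sharp.
root → G-sharp
3rd (minor 3rd) → B
5th (diminished 5th) → D
7th (minor 7th) → F-sharp

G-sharp, B, D, F-sharp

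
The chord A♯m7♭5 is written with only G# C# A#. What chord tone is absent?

The full A♯m7♭5 chord is A#, C#, E, G#.
Comparing with the voicing, the diminished 5th (5th) — E — is absent.

E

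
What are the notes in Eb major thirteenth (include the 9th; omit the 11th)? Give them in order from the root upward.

Root E♭, quality major thirteenth:
root → E♭
3rd (major 3rd) → G
5th (perfect 5th) → B♭
7th (major 7th) → D
9th (major 9th) → F
13th (major 13th) → C

E♭, G, B♭, D, F, C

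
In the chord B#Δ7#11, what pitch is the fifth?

F##

B#Δ7#11 is built on B#; its 5th is a perfect 5th above the root.
A fifth above B uses the letter F, and the perfect 5th above B# is F##.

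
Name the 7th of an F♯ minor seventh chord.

E

Root of F♯ minor seventh = F-sharp. The 7th is a minor 7th: F-sharp up a minor 7th → E.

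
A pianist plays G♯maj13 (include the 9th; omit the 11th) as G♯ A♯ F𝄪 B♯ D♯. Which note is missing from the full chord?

The full G♯maj13 chord is G♯, B♯, D♯, F𝄪, A♯, E♯.
Comparing with the voicing, the major 13th (13th) — E♯ — is absent.

E♯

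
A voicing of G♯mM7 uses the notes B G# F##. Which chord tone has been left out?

D#

G♯mM7 = G#, B, D#, F##. The voicing lacks the 5th (perfect 5th), D#.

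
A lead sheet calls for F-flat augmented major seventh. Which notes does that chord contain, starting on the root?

F-flat, A-flat, C, E-flat

F-flat augmented major seventh is an augmented major seventh built on F-flat.
Root: F-flat
Major 3rd (3rd): A-flat
Augmented 5th (5th): C
Major 7th (7th): E-flat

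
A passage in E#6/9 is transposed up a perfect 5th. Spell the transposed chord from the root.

B#, D##, F##, G##, C##

E# up a perfect 5th → B#. New chord: B# six-nine.
root → B#
3rd (major 3rd) → D##
5th (perfect 5th) → F##
6th (major 6th) → G##
9th (major 9th) → C##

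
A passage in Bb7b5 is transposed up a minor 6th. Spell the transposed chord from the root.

G♭ – B♭ – D𝄫 – F♭

Transposed root: B♭ → G♭ (minor 6th up). So we spell G♭ dominant seventh flat five:
G♭ — root
B♭ — major 3rd
D𝄫 — diminished 5th
F♭ — minor 7th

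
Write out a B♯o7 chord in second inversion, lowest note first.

B♯o7 = B#–D#–F#–A; second inversion → fifth (F#) lowest.

F#, A, B#, D#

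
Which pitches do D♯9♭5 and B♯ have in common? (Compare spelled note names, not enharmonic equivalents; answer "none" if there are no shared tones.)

F##

D♯9♭5 = D#, F##, A, C#, E#.
B♯ = B#, D##, F##.
Shared: F##.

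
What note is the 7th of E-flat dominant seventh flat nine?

Root of E-flat dominant seventh flat nine = E-flat. The 7th is a minor 7th: E-flat up a minor 7th → D-flat.

D-flat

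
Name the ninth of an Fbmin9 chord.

Root of Fbmin9 = Fb. The 9th is a major 9th: Fb up a major 9th → Gb.

Gb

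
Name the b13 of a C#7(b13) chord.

A

C#7(b13) is built on C#; its 13th is a minor 13th above the root.
A sixth above C uses the letter A, and the minor 13th above C# is A.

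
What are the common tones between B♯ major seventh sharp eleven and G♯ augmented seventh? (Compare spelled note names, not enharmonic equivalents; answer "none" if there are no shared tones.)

B-sharp, D-double-sharp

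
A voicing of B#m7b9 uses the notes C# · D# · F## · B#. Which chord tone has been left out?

The full B#m7b9 chord is B#, D#, F##, A#, C#.
Comparing with the voicing, the minor 7th (7th) — A# — is absent.

A#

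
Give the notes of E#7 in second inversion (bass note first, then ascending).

B# D# E# G##

In root position, E#7 is E#–G##–B#–D#.
Second inversion puts the fifth (B#) in the bass.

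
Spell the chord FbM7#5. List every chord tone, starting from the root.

Root Fb, quality augmented major seventh:
root → Fb
3rd (major 3rd) → Ab
5th (augmented 5th) → C
7th (major 7th) → Eb

Fb, Ab, C, Eb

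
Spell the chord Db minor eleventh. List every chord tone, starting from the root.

Root D-flat, quality minor eleventh:
D-flat — root
F-flat — minor 3rd
A-flat — perfect 5th
C-flat — minor 7th
E-flat — major 9th
G-flat — perfect 11th

D-flat – F-flat – A-flat – C-flat – E-flat – G-flat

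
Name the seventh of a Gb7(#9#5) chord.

Root of Gb7(#9#5) = G♭. The 7th is a minor 7th: G♭ up a minor 7th → F♭.

F♭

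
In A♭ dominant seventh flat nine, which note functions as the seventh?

Gb

A♭ dominant seventh flat nine is built on Ab; its 7th is a minor 7th above the root.
A seventh above A uses the letter G, and the minor 7th above Ab is Gb.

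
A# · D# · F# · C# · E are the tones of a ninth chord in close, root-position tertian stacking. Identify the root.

D#

Arranged so that each adjacent pair is a third by letter name: D# – F# – A# – C# – E.
The bottom of that stack, D#, is the root (this is D# minor seventh flat nine).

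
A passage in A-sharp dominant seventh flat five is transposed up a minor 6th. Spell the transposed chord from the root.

F-sharp  A-sharp  C  E

A-sharp up a minor 6th → F-sharp. New chord: F-sharp dominant seventh flat five.
root → F-sharp
3rd (major 3rd) → A-sharp
5th (diminished 5th) → C
7th (minor 7th) → E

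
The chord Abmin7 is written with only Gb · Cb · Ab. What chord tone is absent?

Abmin7 = Ab, Cb, Eb, Gb. The voicing lacks the 5th (perfect 5th), Eb.

Eb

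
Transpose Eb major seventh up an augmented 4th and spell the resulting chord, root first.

A, C♯, E, G♯

An augmented 4th up from E♭ is A, so the new chord is A major seventh.
A — root
C♯ — major 3rd
E — perfect 5th
G♯ — major 7th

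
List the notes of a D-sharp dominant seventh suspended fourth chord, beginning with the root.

D-sharp, G-sharp, A-sharp, C-sharp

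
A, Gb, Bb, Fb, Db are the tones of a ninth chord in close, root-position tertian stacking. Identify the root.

Gb

Stacking in thirds gives Gb – Bb – Db – Fb – A, so Gb is the root — Gb dominant seventh sharp nine.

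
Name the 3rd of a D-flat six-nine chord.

D-flat six-nine is built on D-flat; its 3rd is a major 3rd above the root.
A third above D uses the letter F, and the major 3rd above D-flat is F.

F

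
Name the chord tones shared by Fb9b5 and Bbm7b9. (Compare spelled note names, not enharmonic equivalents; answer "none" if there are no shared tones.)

Ab

Fb9b5 = Fb, Ab, Cbb, Ebb, Gb.
Bbm7b9 = Bb, Db, F, Ab, Cb.
Shared: Ab.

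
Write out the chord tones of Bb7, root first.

Bb D F Ab

Root Bb, quality dominant seventh:
root → Bb
3rd (major 3rd) → D
5th (perfect 5th) → F
7th (minor 7th) → Ab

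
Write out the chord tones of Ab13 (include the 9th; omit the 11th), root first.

A♭, C, E♭, G♭, B♭, F

Ab13: dominant thirteenth on A♭.
- root: A♭
- major 3rd: C
- perfect 5th: E♭
- minor 7th: G♭
- major 9th: B♭
- major 13th: F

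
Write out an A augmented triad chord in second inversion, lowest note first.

E♯ – A – C♯

In root position, A augmented triad is A–C♯–E♯.
Second inversion puts the fifth (E♯) in the bass.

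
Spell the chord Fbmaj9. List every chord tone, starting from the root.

Fbmaj9: major ninth on Fb.
Root: Fb
Major 3rd (3rd): Ab
Perfect 5th (5th): Cb
Major 7th (7th): Eb
Major 9th (9th): Gb

Fb, Ab, Cb, Eb, Gb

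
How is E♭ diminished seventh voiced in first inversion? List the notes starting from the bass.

E♭ diminished seventh = E-flat–G-flat–B-double-flat–D-double-flat; first inversion → third (G-flat) lowest.

G-flat, B-double-flat, D-double-flat, E-flat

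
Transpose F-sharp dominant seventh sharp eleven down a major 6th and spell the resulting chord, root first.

Transposed root: F-sharp → A (major 6th down). So we spell A dominant seventh sharp eleven:
- root: A
- major 3rd: C-sharp
- perfect 5th: E
- minor 7th: G
- augmented 11th: D-sharp

A, C-sharp, E, G, D-sharp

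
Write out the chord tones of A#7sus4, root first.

A#7sus4: dominant seventh suspended fourth on A#.
Root: A#
Perfect 4th (4th): D#
Perfect 5th (5th): E#
Minor 7th (7th): G#

A#, D#, E#, G#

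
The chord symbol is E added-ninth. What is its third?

G#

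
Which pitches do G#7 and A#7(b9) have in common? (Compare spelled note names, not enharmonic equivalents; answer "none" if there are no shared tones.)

G#7: G# B# D# F#
A#7(b9): A# C## E# G# B
Common to both → G#.

G#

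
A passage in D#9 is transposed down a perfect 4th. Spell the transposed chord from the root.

A perfect 4th down from D# is A#, so the new chord is A# dominant ninth.
Root: A#
Major 3rd (3rd): C##
Perfect 5th (5th): E#
Minor 7th (7th): G#
Major 9th (9th): B#

A#, C##, E#, G#, B#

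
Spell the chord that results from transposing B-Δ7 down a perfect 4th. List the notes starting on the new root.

Transposed root: B → F# (perfect 4th down). So we spell F# minor-major seventh:
F# — root
A — minor 3rd
C# — perfect 5th
E# — major 7th

F# A C# E#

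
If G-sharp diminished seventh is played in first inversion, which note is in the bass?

B

G-sharp diminished seventh = G#–B–D–F. First inversion → third in the bass = B.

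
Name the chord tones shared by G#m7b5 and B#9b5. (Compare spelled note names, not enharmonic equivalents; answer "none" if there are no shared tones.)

F#

G#m7b5: G# B D F#
B#9b5: B# D## F# A# C##
Common to both → F#.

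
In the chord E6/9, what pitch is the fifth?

E6/9 is built on E; its 5th is a perfect 5th above the root.
A fifth above E uses the letter B, and the perfect 5th above E is B.

B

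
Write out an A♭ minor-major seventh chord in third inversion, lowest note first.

A♭ minor-major seventh = A-flat–C-flat–E-flat–G; third inversion → seventh (G) lowest.

G – A-flat – C-flat – E-flat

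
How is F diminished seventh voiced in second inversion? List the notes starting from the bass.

In root position, F diminished seventh is F–A-flat–C-flat–E-double-flat.
Second inversion puts the fifth (C-flat) in the bass.

C-flat  E-double-flat  F  A-flat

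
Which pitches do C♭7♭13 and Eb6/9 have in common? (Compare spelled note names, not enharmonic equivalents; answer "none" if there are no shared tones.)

C♭7♭13 = Cb, Eb, Gb, Bbb, Abb.
Eb6/9 = Eb, G, Bb, C, F.
Shared: Eb.

Eb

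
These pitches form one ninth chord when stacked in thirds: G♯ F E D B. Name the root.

E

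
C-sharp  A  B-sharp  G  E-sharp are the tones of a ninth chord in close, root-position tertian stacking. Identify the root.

Arranged so that each adjacent pair is a third by letter name: A – C-sharp – E-sharp – G – B-sharp.
The bottom of that stack, A, is the root (this is A dominant seventh sharp nine sharp five).

A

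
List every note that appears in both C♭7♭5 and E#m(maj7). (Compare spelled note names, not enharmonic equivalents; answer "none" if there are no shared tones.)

none

C♭7♭5: C♭ E♭ G𝄫 B𝄫
E#m(maj7): E♯ G♯ B♯ D𝄪
Common to both → none.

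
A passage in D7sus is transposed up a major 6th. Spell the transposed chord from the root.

B  E  F♯  A

A major 6th up from D is B, so the new chord is B dominant seventh suspended fourth.
root → B
4th (perfect 4th) → E
5th (perfect 5th) → F♯
7th (minor 7th) → A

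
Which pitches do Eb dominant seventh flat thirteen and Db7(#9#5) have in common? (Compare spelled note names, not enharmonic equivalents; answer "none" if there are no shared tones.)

Db  Cb

Eb dominant seventh flat thirteen = Eb, G, Bb, Db, Cb.
Db7(#9#5) = Db, F, A, Cb, E.
Shared: Db, Cb.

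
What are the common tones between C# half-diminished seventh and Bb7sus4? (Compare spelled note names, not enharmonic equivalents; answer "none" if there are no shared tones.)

none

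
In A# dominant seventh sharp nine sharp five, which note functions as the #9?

A# dominant seventh sharp nine sharp five is built on A-sharp; its 9th is an augmented 9th above the root.
A second above A uses the letter B, and the augmented 9th above A-sharp is B-double-sharp.

B-double-sharp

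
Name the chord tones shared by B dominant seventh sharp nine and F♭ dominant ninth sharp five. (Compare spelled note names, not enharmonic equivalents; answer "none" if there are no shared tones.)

B dominant seventh sharp nine = B, D-sharp, F-sharp, A, C-double-sharp.
F♭ dominant ninth sharp five = F-flat, A-flat, C, E-double-flat, G-flat.
Shared: none.

none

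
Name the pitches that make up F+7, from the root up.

F+7: augmented seventh on F.
F — root
A — major 3rd
C# — augmented 5th
Eb — minor 7th

F, A, C#, Eb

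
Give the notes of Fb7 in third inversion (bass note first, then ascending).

Fb7 = Fb–Ab–Cb–Ebb; third inversion → seventh (Ebb) lowest.

Ebb, Fb, Ab, Cb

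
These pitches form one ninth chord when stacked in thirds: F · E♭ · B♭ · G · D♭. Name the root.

E♭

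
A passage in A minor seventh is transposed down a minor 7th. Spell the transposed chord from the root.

Transposed root: A → B (minor 7th down). So we spell B minor seventh:
B — root
D — minor 3rd
F# — perfect 5th
A — minor 7th

B, D, F#, A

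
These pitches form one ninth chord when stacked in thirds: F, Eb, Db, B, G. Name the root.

Stacking in thirds gives Eb – G – B – Db – F, so Eb is the root — Eb dominant ninth sharp five.

Eb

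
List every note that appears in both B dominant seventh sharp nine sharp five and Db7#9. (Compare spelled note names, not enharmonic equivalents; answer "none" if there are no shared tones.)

B dominant seventh sharp nine sharp five = B, D♯, F𝄪, A, C𝄪.
Db7#9 = D♭, F, A♭, C♭, E.
Shared: none.

none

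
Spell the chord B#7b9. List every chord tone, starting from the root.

B# D## F## A# C#

Root B#, quality dominant seventh flat nine:
- root: B#
- major 3rd: D##
- perfect 5th: F##
- minor 7th: A#
- minor 9th: C#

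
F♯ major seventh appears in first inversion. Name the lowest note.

F♯ major seventh in root position is F#–A#–C#–E#.
First inversion places the third in the bass, which is A#.

A#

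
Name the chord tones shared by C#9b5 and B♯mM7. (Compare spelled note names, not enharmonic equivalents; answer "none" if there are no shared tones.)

C#9b5 = C#, E#, G, B, D#.
B♯mM7 = B#, D#, F##, A##.
Shared: D#.

D#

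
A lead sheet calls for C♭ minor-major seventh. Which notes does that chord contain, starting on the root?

C♭ minor-major seventh is a minor-major seventh built on C♭.
C♭ — root
E𝄫 — minor 3rd
G♭ — perfect 5th
B♭ — major 7th

C♭, E𝄫, G♭, B♭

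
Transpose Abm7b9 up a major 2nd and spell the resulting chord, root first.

Bb  Db  F  Ab  Cb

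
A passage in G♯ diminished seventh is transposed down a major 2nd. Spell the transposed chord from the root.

F-sharp A C E-flat

Transposed root: G-sharp → F-sharp (major 2nd down). So we spell F-sharp diminished seventh:
root → F-sharp
3rd (minor 3rd) → A
5th (diminished 5th) → C
7th (diminished 7th) → E-flat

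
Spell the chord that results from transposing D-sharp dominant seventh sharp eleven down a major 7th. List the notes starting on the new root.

E, G-sharp, B, D, A-sharp

D-sharp down a major 7th → E. New chord: E dominant seventh sharp eleven.
root → E
3rd (major 3rd) → G-sharp
5th (perfect 5th) → B
7th (minor 7th) → D
11th (augmented 11th) → A-sharp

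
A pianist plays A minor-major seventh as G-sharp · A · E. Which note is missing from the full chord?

C

The full A minor-major seventh chord is A, C, E, G-sharp.
Comparing with the voicing, the minor 3rd (3rd) — C — is absent.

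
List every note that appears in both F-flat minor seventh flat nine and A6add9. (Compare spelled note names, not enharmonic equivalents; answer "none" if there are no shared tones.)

F-flat minor seventh flat nine: Fb Abb Cb Ebb Gbb
A6add9: A C# E F# B
Common to both → none.

none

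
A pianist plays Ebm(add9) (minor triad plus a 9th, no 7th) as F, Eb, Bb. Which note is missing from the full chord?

Gb

Ebm(add9) = Eb, Gb, Bb, F. The voicing lacks the 3rd (minor 3rd), Gb.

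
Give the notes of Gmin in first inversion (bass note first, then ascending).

B♭ D G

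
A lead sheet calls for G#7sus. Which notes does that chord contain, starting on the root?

G# – C# – D# – F#

G#7sus is a dominant seventh suspended fourth built on G#.
- root: G#
- perfect 4th: C#
- perfect 5th: D#
- minor 7th: F#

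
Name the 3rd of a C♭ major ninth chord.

E-flat

C♭ major ninth is built on C-flat; its 3rd is a major 3rd above the root.
A third above C uses the letter E, and the major 3rd above C-flat is E-flat.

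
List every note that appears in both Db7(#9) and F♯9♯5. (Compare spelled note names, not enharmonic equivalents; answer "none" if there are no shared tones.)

Db7(#9) = Db, F, Ab, Cb, E.
F♯9♯5 = F#, A#, C##, E, G#.
Shared: E.

E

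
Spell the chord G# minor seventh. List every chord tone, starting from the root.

G-sharp  B  D-sharp  F-sharp

Root G-sharp, quality minor seventh:
Root: G-sharp
Minor 3rd (3rd): B
Perfect 5th (5th): D-sharp
Minor 7th (7th): F-sharp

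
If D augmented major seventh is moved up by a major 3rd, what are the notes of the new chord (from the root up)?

F#, A#, C##, E#

Transposed root: D → F# (major 3rd up). So we spell F# augmented major seventh:
- root: F#
- major 3rd: A#
- augmented 5th: C##
- major 7th: E#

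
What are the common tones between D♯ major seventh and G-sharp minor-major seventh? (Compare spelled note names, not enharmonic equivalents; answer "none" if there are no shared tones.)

D♯ major seventh: D-sharp F-double-sharp A-sharp C-double-sharp
G-sharp minor-major seventh: G-sharp B D-sharp F-double-sharp
Common to both → D-sharp, F-double-sharp.

D-sharp  F-double-sharp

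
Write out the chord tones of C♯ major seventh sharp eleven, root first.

C#  E#  G#  B#  F##

Root C#, quality major seventh sharp eleven:
C# — root
E# — major 3rd
G# — perfect 5th
B# — major 7th
F## — augmented 11th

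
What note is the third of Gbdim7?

Gbdim7 is built on Gb; its 3rd is a minor 3rd above the root.
A third above G uses the letter B, and the minor 3rd above Gb is Bbb.

Bbb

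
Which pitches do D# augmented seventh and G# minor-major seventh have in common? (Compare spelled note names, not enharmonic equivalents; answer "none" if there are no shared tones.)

D# augmented seventh = D#, F##, A##, C#.
G# minor-major seventh = G#, B, D#, F##.
Shared: D#, F##.

D# – F##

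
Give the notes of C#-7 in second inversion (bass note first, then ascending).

In root position, C#-7 is C♯–E–G♯–B.
Second inversion puts the fifth (G♯) in the bass.

G♯ B C♯ E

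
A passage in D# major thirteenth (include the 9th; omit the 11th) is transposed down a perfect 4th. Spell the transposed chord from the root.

A# C## E# G## B# F##

D# down a perfect 4th → A#. New chord: A# major thirteenth.
A# — root
C## — major 3rd
E# — perfect 5th
G## — major 7th
B# — major 9th
F## — major 13th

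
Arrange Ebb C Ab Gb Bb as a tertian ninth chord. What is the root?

Ab

Stacking in thirds gives Ab – C – Ebb – Gb – Bb, so Ab is the root — Ab dominant ninth flat five.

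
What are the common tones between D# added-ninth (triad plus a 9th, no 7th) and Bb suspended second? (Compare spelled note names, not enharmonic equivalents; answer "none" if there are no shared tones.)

D# added-ninth = D-sharp, F-double-sharp, A-sharp, E-sharp.
Bb suspended second = B-flat, C, F.
Shared: none.

none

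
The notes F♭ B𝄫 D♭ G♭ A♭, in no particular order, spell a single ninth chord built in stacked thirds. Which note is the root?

Arranged so that each adjacent pair is a third by letter name: G♭ – B𝄫 – D♭ – F♭ – A♭.
The bottom of that stack, G♭, is the root (this is G♭ minor ninth).

G♭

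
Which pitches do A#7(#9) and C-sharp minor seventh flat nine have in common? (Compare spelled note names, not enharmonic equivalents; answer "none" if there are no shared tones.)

A#7(#9) = A♯, C𝄪, E♯, G♯, B𝄪.
C-sharp minor seventh flat nine = C♯, E, G♯, B, D.
Shared: G♯.

G♯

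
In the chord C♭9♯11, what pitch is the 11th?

C♭9♯11 is built on C♭; its 11th is an augmented 11th above the root.
A fourth above C uses the letter F, and the augmented 11th above C♭ is F.

F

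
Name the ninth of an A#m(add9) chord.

A#m(add9) is built on A#; its 9th is a major 9th above the root.
A second above A uses the letter B, and the major 9th above A# is B#.

B#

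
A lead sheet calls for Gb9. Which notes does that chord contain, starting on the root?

Gb, Bb, Db, Fb, Ab

Gb9 is a dominant ninth built on Gb.
Root: Gb
Major 3rd (3rd): Bb
Perfect 5th (5th): Db
Minor 7th (7th): Fb
Major 9th (9th): Ab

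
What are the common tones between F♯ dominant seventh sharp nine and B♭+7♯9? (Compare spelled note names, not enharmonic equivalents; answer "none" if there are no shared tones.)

F♯ dominant seventh sharp nine = F♯, A♯, C♯, E, G𝄪.
B♭+7♯9 = B♭, D, F♯, A♭, C♯.
Shared: F♯, C♯.

F♯, C♯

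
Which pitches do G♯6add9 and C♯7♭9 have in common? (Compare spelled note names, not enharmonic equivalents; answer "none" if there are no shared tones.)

G♯6add9 = G♯, B♯, D♯, E♯, A♯.
C♯7♭9 = C♯, E♯, G♯, B, D.
Shared: G♯, E♯.

G♯  E♯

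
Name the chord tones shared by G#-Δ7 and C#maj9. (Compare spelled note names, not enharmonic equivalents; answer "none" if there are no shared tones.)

G#, D#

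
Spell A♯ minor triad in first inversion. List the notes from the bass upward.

C-sharp  E-sharp  A-sharp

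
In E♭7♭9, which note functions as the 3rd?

Root of E♭7♭9 = Eb. The 3rd is a major 3rd: Eb up a major 3rd → G.

G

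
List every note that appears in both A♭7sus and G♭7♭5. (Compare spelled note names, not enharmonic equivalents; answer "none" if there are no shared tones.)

A♭7sus = Ab, Db, Eb, Gb.
G♭7♭5 = Gb, Bb, Dbb, Fb.
Shared: Gb.

Gb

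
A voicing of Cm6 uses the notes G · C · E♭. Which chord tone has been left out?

The full Cm6 chord is C, E♭, G, A.
Comparing with the voicing, the major 6th (6th) — A — is absent.

A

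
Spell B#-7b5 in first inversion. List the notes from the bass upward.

D#, F#, A#, B#

B#-7b5 = B#–D#–F#–A#; first inversion → third (D#) lowest.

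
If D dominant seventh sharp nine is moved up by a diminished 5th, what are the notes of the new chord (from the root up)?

Ab, C, Eb, Gb, B

D up a diminished 5th → Ab. New chord: Ab dominant seventh sharp nine.
Ab — root
C — major 3rd
Eb — perfect 5th
Gb — minor 7th
B — augmented 9th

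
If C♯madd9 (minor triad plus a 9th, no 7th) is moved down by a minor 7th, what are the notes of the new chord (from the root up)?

D# F# A# E#

C# down a minor 7th → D#. New chord: D# minor added-ninth.
D# — root
F# — minor 3rd
A# — perfect 5th
E# — major 9th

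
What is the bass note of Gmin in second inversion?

D

Gmin = G–Bb–D. Second inversion → fifth in the bass = D.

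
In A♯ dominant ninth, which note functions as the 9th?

B-sharp

Root of A♯ dominant ninth = A-sharp. The 9th is a major 9th: A-sharp up a major 9th → B-sharp.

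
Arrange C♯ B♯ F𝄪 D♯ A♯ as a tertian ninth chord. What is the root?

B♯

Stacking in thirds gives B♯ – D♯ – F𝄪 – A♯ – C♯, so B♯ is the root — B♯ minor seventh flat nine.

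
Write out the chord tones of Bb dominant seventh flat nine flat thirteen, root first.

B-flat D F A-flat C-flat G-flat

Bb dominant seventh flat nine flat thirteen is a dominant seventh flat nine flat thirteen built on B-flat.
- root: B-flat
- major 3rd: D
- perfect 5th: F
- minor 7th: A-flat
- minor 9th: C-flat
- minor 13th: G-flat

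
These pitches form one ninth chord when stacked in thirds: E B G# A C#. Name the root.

Arranged so that each adjacent pair is a third by letter name: A – C# – E – G# – B.
The bottom of that stack, A, is the root (this is A major ninth).

A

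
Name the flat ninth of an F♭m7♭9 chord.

Gbb

F♭m7♭9 is built on Fb; its 9th is a minor 9th above the root.
A second above F uses the letter G, and the minor 9th above Fb is Gbb.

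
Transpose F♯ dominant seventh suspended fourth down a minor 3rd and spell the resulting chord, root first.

A minor 3rd down from F-sharp is D-sharp, so the new chord is D-sharp dominant seventh suspended fourth.
Root: D-sharp
Perfect 4th (4th): G-sharp
Perfect 5th (5th): A-sharp
Minor 7th (7th): C-sharp

D-sharp G-sharp A-sharp C-sharp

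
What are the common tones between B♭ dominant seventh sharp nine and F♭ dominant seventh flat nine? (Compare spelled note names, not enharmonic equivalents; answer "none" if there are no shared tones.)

A-flat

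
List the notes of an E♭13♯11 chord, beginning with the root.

Root E♭, quality dominant thirteenth sharp eleven:
- root: E♭
- major 3rd: G
- perfect 5th: B♭
- minor 7th: D♭
- major 9th: F
- augmented 11th: A
- major 13th: C

E♭ G B♭ D♭ F A C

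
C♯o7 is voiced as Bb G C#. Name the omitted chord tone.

C♯o7 = C#, E, G, Bb. The voicing lacks the 3rd (minor 3rd), E.

E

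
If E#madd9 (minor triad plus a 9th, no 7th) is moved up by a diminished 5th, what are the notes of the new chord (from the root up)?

Transposed root: E# → B (diminished 5th up). So we spell B minor added-ninth:
B — root
D — minor 3rd
F# — perfect 5th
C# — major 9th

B  D  F#  C#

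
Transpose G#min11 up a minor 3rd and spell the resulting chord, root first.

B D F# A C# E

A minor 3rd up from G# is B, so the new chord is B minor eleventh.
Root: B
Minor 3rd (3rd): D
Perfect 5th (5th): F#
Minor 7th (7th): A
Major 9th (9th): C#
Perfect 11th (11th): E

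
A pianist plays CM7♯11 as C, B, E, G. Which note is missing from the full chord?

F♯

CM7♯11 = C, E, G, B, F♯. The voicing lacks the 11th (augmented 11th), F♯.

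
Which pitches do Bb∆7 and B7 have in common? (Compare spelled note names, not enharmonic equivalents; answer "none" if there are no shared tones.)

A

Bb∆7: B♭ D F A
B7: B D♯ F♯ A
Common to both → A.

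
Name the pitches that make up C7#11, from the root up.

C7#11: dominant seventh sharp eleven on C.
- root: C
- major 3rd: E
- perfect 5th: G
- minor 7th: Bb
- augmented 11th: F#

C, E, G, Bb, F#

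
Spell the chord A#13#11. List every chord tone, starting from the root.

Root A♯, quality dominant thirteenth sharp eleven:
root → A♯
3rd (major 3rd) → C𝄪
5th (perfect 5th) → E♯
7th (minor 7th) → G♯
9th (major 9th) → B♯
11th (augmented 11th) → D𝄪
13th (major 13th) → F𝄪

A♯  C𝄪  E♯  G♯  B♯  D𝄪  F𝄪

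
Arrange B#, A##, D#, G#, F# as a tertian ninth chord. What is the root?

Arranged so that each adjacent pair is a third by letter name: G# – B# – D# – F# – A##.
The bottom of that stack, G#, is the root (this is G# dominant seventh sharp nine).

G#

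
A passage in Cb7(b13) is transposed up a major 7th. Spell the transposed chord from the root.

A major 7th up from C♭ is B♭, so the new chord is B♭ dominant seventh flat thirteen.
- root: B♭
- major 3rd: D
- perfect 5th: F
- minor 7th: A♭
- minor 13th: G♭

B♭ D F A♭ G♭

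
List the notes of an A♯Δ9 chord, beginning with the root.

A♯Δ9: major ninth on A#.
Root: A#
Major 3rd (3rd): C##
Perfect 5th (5th): E#
Major 7th (7th): G##
Major 9th (9th): B#

A# – C## – E# – G## – B#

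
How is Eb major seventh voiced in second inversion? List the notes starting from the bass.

B-flat D E-flat G

In root position, Eb major seventh is E-flat–G–B-flat–D.
Second inversion puts the fifth (B-flat) in the bass.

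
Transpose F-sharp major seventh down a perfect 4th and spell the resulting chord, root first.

A perfect 4th down from F♯ is C♯, so the new chord is C♯ major seventh.
Root: C♯
Major 3rd (3rd): E♯
Perfect 5th (5th): G♯
Major 7th (7th): B♯

C♯, E♯, G♯, B♯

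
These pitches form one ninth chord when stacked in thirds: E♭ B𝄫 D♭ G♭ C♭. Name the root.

C♭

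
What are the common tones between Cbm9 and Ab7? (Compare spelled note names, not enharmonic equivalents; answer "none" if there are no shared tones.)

Gb

Cbm9 = Cb, Ebb, Gb, Bbb, Db.
Ab7 = Ab, C, Eb, Gb.
Shared: Gb.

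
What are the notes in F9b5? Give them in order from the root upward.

F9b5 is a dominant ninth flat five built on F.
Root: F
Major 3rd (3rd): A
Diminished 5th (5th): Cb
Minor 7th (7th): Eb
Major 9th (9th): G

F – A – Cb – Eb – G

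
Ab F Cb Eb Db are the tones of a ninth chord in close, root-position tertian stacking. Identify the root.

Stacking in thirds gives Db – F – Ab – Cb – Eb, so Db is the root — Db dominant ninth.

Db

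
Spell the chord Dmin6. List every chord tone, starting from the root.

Root D, quality minor sixth:
- root: D
- minor 3rd: F
- perfect 5th: A
- major 6th: B

D, F, A, B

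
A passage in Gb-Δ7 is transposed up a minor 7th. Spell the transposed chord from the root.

Fb  Abb  Cb  Eb

A minor 7th up from Gb is Fb, so the new chord is Fb minor-major seventh.
root → Fb
3rd (minor 3rd) → Abb
5th (perfect 5th) → Cb
7th (major 7th) → Eb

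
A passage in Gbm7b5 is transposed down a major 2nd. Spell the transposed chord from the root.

A major 2nd down from Gb is Fb, so the new chord is Fb half-diminished seventh.
Root: Fb
Minor 3rd (3rd): Abb
Diminished 5th (5th): Cbb
Minor 7th (7th): Ebb

Fb – Abb – Cbb – Ebb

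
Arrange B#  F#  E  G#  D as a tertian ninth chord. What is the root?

E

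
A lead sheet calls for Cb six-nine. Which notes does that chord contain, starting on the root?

Cb six-nine is a six-nine built on C-flat.
root → C-flat
3rd (major 3rd) → E-flat
5th (perfect 5th) → G-flat
6th (major 6th) → A-flat
9th (major 9th) → D-flat

C-flat  E-flat  G-flat  A-flat  D-flat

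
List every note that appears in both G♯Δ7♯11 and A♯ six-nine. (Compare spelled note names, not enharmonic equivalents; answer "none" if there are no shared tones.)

G♯Δ7♯11 = G#, B#, D#, F##, C##.
A♯ six-nine = A#, C##, E#, F##, B#.
Shared: B#, F##, C##.

B#, F##, C##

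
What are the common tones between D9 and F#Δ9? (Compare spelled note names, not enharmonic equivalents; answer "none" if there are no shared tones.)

F#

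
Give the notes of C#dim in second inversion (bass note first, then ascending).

G C# E

In root position, C#dim is C#–E–G.
Second inversion puts the fifth (G) in the bass.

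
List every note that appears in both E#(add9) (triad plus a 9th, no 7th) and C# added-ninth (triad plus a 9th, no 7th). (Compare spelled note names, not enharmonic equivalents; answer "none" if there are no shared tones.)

E#(add9) = E#, G##, B#, F##.
C# added-ninth = C#, E#, G#, D#.
Shared: E#.

E#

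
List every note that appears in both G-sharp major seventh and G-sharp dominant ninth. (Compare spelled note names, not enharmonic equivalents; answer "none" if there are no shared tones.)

G-sharp major seventh = G-sharp, B-sharp, D-sharp, F-double-sharp.
G-sharp dominant ninth = G-sharp, B-sharp, D-sharp, F-sharp, A-sharp.
Shared: G-sharp, B-sharp, D-sharp.

G-sharp  B-sharp  D-sharp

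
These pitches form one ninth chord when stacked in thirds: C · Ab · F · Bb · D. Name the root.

Arranged so that each adjacent pair is a third by letter name: Bb – D – F – Ab – C.
The bottom of that stack, Bb, is the root (this is Bb dominant ninth).

Bb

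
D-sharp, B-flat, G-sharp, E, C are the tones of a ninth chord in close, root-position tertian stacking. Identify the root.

C

Stacking in thirds gives C – E – G-sharp – B-flat – D-sharp, so C is the root — C dominant seventh sharp nine sharp five.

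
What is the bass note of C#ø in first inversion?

E

C#ø in root position is C#–E–G–B.
First inversion places the third in the bass, which is E.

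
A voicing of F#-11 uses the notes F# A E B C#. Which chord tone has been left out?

G#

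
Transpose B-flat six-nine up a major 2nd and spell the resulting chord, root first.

Transposed root: B♭ → C (major 2nd up). So we spell C six-nine:
Root: C
Major 3rd (3rd): E
Perfect 5th (5th): G
Major 6th (6th): A
Major 9th (9th): D

C – E – G – A – D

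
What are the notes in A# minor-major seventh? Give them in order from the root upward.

A-sharp – C-sharp – E-sharp – G-double-sharp

A# minor-major seventh: minor-major seventh on A-sharp.
root → A-sharp
3rd (minor 3rd) → C-sharp
5th (perfect 5th) → E-sharp
7th (major 7th) → G-double-sharp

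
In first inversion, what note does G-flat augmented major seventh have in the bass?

B♭

G-flat augmented major seventh in root position is G♭–B♭–D–F.
First inversion places the third in the bass, which is B♭.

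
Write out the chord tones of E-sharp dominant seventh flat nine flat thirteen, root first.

E-sharp dominant seventh flat nine flat thirteen is a dominant seventh flat nine flat thirteen built on E#.
Root: E#
Major 3rd (3rd): G##
Perfect 5th (5th): B#
Minor 7th (7th): D#
Minor 9th (9th): F#
Minor 13th (13th): C#

E#, G##, B#, D#, F#, C#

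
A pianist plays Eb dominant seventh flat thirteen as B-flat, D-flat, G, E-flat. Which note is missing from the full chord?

C-flat

The full Eb dominant seventh flat thirteen chord is E-flat, G, B-flat, D-flat, C-flat.
Comparing with the voicing, the minor 13th (13th) — C-flat — is absent.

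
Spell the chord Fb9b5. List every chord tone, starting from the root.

Root Fb, quality dominant ninth flat five:
- root: Fb
- major 3rd: Ab
- diminished 5th: Cbb
- minor 7th: Ebb
- major 9th: Gb

Fb Ab Cbb Ebb Gb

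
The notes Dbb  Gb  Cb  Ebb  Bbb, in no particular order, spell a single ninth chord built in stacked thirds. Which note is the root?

Cb

Stacking in thirds gives Cb – Ebb – Gb – Bbb – Dbb, so Cb is the root — Cb minor seventh flat nine.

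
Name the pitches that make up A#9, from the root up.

A#9 is a dominant ninth built on A♯.
- root: A♯
- major 3rd: C𝄪
- perfect 5th: E♯
- minor 7th: G♯
- major 9th: B♯

A♯  C𝄪  E♯  G♯  B♯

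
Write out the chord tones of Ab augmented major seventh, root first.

Root A♭, quality augmented major seventh:
- root: A♭
- major 3rd: C
- augmented 5th: E
- major 7th: G

A♭, C, E, G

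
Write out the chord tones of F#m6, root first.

F# A C# D#

Root F#, quality minor sixth:
- root: F#
- minor 3rd: A
- perfect 5th: C#
- major 6th: D#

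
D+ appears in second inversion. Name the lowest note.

A♯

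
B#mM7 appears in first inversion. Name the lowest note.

D#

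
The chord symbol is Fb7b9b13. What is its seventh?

Root of Fb7b9b13 = F♭. The 7th is a minor 7th: F♭ up a minor 7th → E𝄫.

E𝄫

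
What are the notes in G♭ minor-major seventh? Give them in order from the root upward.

G♭ – B𝄫 – D♭ – F

G♭ minor-major seventh: minor-major seventh on G♭.
Root: G♭
Minor 3rd (3rd): B𝄫
Perfect 5th (5th): D♭
Major 7th (7th): F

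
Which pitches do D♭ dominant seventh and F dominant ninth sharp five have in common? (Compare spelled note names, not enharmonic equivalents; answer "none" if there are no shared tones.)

D♭ dominant seventh: D♭ F A♭ C♭
F dominant ninth sharp five: F A C♯ E♭ G
Common to both → F.

F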